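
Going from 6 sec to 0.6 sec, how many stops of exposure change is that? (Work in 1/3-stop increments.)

6 → 5 → 4 → 3.2 → 2.5 → 2 → 1.6 → 1.3 → 1 → 0.8 → 0.6 — count the steps: 10 third-stops = 3 1/3 stops.

3 1/3 stops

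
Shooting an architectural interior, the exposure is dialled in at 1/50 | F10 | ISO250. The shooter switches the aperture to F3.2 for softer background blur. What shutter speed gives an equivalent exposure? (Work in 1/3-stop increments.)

Aperture: f/10 → f/9 → f/8 → f/7.1 → f/6.3 → f/5.6 → f/5 → f/4.5 → f/4 → f/3.5 → f/3.2 — 3 1/3 stops larger aperture (brighter).
Need 3 1/3 stops darker from the shutter speed: 1/50 → 1/60 → 1/80 → 1/100 → 1/125 → 1/160 → 1/200 → 1/250 → 1/320 → 1/400 → 1/500.

1/500s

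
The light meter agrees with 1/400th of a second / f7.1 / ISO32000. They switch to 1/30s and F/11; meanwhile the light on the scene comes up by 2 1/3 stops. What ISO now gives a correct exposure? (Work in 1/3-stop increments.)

ISO 1250

Scene light: 2 1/3 stops brighter.
Shutter speed: 1/400 → 1/320 → 1/250 → 1/200 → 1/160 → 1/125 → 1/100 → 1/80 → 1/60 → 1/50 → 1/40 → 1/30 — 3 2/3 stops slower (brighter).
Aperture: f/7.1 → f/8 → f/9 → f/10 → f/11 — 1 1/3 stops stopped down (darker).
Net so far: 4 2/3 stops brighter. ISO: 32000 → 25600 → 20000 → 16000 → 12800 → 10000 → 8000 → 6400 → 5000 → 4000 → 3200 → 2500 → 2000 → 1600 → 1250.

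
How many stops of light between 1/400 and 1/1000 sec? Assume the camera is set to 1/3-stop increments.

1/400 → 1/500 → 1/640 → 1/800 → 1/1000 — count the steps: 4 third-stops = 1 1/3 stops.

1 1/3 stops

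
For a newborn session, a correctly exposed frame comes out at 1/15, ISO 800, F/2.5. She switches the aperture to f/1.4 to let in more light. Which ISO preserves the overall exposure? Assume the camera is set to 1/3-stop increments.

ISO 250

Aperture: f/2.5 → f/2.2 → f/2 → f/1.8 → f/1.6 → f/1.4 — 1 2/3 stops opened up (brighter).
Need 1 2/3 stops darker from the ISO: 800 → 640 → 500 → 400 → 320 → 250.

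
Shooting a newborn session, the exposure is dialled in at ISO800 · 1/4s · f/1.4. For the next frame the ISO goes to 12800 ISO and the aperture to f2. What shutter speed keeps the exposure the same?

ISO: 800 → 1600 → 3200 → 6400 → 12800 — 4 stops higher (brighter).
Aperture: f/1.4 → f/2 — 1 stop smaller aperture (darker).
Net change so far: 3 stops brighter. Offset with the shutter speed: 1/4 → 1/8 → 1/15 → 1/30.

1/30s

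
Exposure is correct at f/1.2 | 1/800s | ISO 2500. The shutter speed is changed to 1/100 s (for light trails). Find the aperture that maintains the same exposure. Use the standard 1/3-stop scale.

f/3.5

Shutter speed: 1/800 → 1/640 → 1/500 → 1/400 → 1/320 → 1/250 → 1/200 → 1/160 → 1/125 → 1/100 — 3 stops slower (brighter).
Need 3 stops darker from the aperture: f/1.2 → f/1.4 → f/1.6 → f/1.8 → f/2 → f/2.2 → f/2.5 → f/2.8 → f/3.2 → f/3.5.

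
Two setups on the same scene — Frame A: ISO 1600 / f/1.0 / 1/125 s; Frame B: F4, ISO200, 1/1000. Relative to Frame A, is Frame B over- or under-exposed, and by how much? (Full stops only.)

10 stops darker

Aperture: f/1.0 → f/1.4 → f/2 → f/2.8 → f/4 — 4 stops narrower (darker).
Shutter speed: 1/125 → 1/250 → 1/500 → 1/1000 — 3 stops faster (darker).
ISO: 1600 → 800 → 400 → 200 — 3 stops dropped (darker).
Net: −4 −3 −3 = −10 stops.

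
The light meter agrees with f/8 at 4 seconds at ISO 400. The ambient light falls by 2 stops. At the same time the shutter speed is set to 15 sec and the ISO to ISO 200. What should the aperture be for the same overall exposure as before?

Scene light: 2 stops darker.
Shutter speed: 4 → 8 → 15 — 2 stops longer (brighter).
ISO: 400 → 200 — 1 stop lower (darker).
Net so far: 1 stop darker. Aperture: f/8 → f/5.6.

f/5.6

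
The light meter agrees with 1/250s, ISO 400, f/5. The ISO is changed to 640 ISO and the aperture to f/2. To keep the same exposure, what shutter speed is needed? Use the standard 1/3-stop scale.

ISO: 400 → 500 → 640 — 2/3 stop higher (brighter).
Aperture: f/5 → f/4.5 → f/4 → f/3.5 → f/3.2 → f/2.8 → f/2.5 → f/2.2 → f/2 — 2 2/3 stops wider (brighter).
Net change so far: 3 1/3 stops brighter. Offset with the shutter speed: 1/250 → 1/320 → 1/400 → 1/500 → 1/640 → 1/800 → 1/1000 → 1/1250 → 1/1600 → 1/2000 → 1/2500.

1/2500s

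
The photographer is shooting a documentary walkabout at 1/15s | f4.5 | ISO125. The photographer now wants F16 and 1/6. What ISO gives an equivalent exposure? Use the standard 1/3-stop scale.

ISO 640

Aperture: f/4.5 → f/5 → f/5.6 → f/6.3 → f/7.1 → f/8 → f/9 → f/10 → f/11 → f/13 → f/14 → f/16 — 3 2/3 stops stopped down (darker).
Shutter speed: 1/15 → 1/13 → 1/10 → 1/8 → 1/6 — 1 1/3 stops longer (brighter).
Net change so far: 2 1/3 stops darker. Offset with the ISO: 125 → 160 → 200 → 250 → 320 → 400 → 500 → 640.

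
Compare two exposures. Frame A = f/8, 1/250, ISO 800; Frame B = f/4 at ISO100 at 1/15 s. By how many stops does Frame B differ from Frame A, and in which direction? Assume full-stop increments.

Aperture: f/8 → f/5.6 → f/4 — 2 stops wider (brighter).
Shutter speed: 1/250 → 1/125 → 1/60 → 1/30 → 1/15 — 4 stops slower (brighter).
ISO: 800 → 400 → 200 → 100 — 3 stops lower (darker).
Net: +2 +4 −3 = +3 stops.

3 stops brighter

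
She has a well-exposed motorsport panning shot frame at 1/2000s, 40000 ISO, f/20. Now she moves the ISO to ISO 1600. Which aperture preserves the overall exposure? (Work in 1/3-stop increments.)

f/4

ISO: 40000 → 32000 → 25600 → 20000 → 16000 → 12800 → 10000 → 8000 → 6400 → 5000 → 4000 → 3200 → 2500 → 2000 → 1600 — 4 2/3 stops dropped (darker).
Need 4 2/3 stops brighter from the aperture: f/20 → f/18 → f/16 → f/14 → f/13 → f/11 → f/10 → f/9 → f/8 → f/7.1 → f/6.3 → f/5.6 → f/5 → f/4.5 → f/4.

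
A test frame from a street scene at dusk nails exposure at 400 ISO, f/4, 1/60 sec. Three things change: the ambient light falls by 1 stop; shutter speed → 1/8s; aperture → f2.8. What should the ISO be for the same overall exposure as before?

Scene light: 1 stop darker.
Shutter speed: 1/60 → 1/30 → 1/15 → 1/8 — 3 stops slower (brighter).
Aperture: f/4 → f/2.8 — 1 stop opened up (brighter).
Net so far: 3 stops brighter. ISO: 400 → 200 → 100 → 50.

ISO 50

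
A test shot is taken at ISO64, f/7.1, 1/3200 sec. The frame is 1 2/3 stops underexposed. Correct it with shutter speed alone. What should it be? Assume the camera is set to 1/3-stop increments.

1/1000s

Underexposed by 1 2/3 stops → need 1 2/3 stops brighter.
Shutter speed: 1/3200 → 1/2500 → 1/2000 → 1/1600 → 1/1250 → 1/1000.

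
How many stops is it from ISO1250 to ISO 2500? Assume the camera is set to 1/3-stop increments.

1 stop

1250 → 1600 → 2000 → 2500 — count the steps: 3 third-stops = 1 stop.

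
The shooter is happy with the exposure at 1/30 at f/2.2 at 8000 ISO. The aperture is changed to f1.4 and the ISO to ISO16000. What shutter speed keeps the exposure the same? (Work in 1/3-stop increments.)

Aperture: f/2.2 → f/2 → f/1.8 → f/1.6 → f/1.4 — 1 1/3 stops opened up (brighter).
ISO: 8000 → 10000 → 12800 → 16000 — 1 stop raised (brighter).
Net change so far: 2 1/3 stops brighter. Offset with the shutter speed: 1/30 → 1/40 → 1/50 → 1/60 → 1/80 → 1/100 → 1/125 → 1/160.

1/160s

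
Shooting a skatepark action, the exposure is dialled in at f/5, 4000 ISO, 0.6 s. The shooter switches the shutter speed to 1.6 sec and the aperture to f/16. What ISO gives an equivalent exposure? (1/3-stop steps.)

Shutter speed: 0.6 → 0.8 → 1 → 1.3 → 1.6 — 1 1/3 stops longer (brighter).
Aperture: f/5 → f/5.6 → f/6.3 → f/7.1 → f/8 → f/9 → f/10 → f/11 → f/13 → f/14 → f/16 — 3 1/3 stops stopped down (darker).
Net change so far: 2 stops darker. Offset with the ISO: 4000 → 5000 → 6400 → 8000 → 10000 → 12800 → 16000.

ISO 16000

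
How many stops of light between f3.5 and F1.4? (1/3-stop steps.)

f/3.5 → f/3.2 → f/2.8 → f/2.5 → f/2.2 → f/2 → f/1.8 → f/1.6 → f/1.4 — count the steps: 8 third-stops = 2 2/3 stops.

2 2/3 stops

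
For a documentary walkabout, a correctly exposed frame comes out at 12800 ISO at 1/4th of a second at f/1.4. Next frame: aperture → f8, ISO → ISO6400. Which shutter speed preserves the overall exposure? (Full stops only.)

Aperture: f/1.4 → f/2 → f/2.8 → f/4 → f/5.6 → f/8 — 5 stops stopped down (darker).
ISO: 12800 → 6400 — 1 stop lower (darker).
Net change so far: 6 stops darker. Offset with the shutter speed: 1/4 → 1/2 → 1 → 2 → 4 → 8 → 15.

15 s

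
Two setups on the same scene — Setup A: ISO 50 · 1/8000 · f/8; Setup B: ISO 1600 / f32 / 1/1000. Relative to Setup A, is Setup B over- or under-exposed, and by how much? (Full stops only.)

Aperture: f/8 → f/11 → f/16 → f/22 → f/32 — 4 stops smaller aperture (darker).
Shutter speed: 1/8000 → 1/4000 → 1/2000 → 1/1000 — 3 stops longer (brighter).
ISO: 50 → 100 → 200 → 400 → 800 → 1600 — 5 stops higher (brighter).
Net: −4 +3 +5 = +4 stops.

4 stops brighter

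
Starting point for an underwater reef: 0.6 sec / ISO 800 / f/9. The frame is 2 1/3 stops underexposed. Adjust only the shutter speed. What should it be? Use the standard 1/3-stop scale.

Underexposed by 2 1/3 stops → need 2 1/3 stops brighter.
Shutter speed: 0.6 → 0.8 → 1 → 1.3 → 1.6 → 2 → 2.5 → 3.2.

3.2 s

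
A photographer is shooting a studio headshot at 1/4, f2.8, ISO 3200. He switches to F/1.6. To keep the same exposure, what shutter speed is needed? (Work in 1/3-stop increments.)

Aperture: f/2.8 → f/2.5 → f/2.2 → f/2 → f/1.8 → f/1.6 — 1 2/3 stops wider (brighter).
Need 1 2/3 stops darker from the shutter speed: 1/4 → 1/5 → 1/6 → 1/8 → 1/10 → 1/13.

1/13s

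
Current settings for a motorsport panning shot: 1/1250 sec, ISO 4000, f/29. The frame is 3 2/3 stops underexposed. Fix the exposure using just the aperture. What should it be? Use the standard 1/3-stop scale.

f/8

Underexposed by 3 2/3 stops → need 3 2/3 stops brighter.
Aperture: f/29 → f/25 → f/22 → f/20 → f/18 → f/16 → f/14 → f/13 → f/11 → f/10 → f/9 → f/8.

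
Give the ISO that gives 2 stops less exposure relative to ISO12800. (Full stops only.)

ISO: 12800 → 6400 → 3200 — 2 stops lower (darker).

ISO 3200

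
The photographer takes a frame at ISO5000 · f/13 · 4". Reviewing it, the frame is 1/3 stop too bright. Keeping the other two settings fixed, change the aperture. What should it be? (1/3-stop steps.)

Overexposed by 1/3 stop → need 1/3 stop darker.
Aperture: f/13 → f/14.

f/14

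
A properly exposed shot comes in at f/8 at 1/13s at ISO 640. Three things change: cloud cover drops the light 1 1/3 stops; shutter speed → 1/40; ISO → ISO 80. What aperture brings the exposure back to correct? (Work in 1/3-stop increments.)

Scene light: 1 1/3 stops darker.
Shutter speed: 1/13 → 1/15 → 1/20 → 1/25 → 1/30 → 1/40 — 1 2/3 stops faster (darker).
ISO: 640 → 500 → 400 → 320 → 250 → 200 → 160 → 125 → 100 → 80 — 3 stops lower (darker).
Net so far: 6 stops darker. Aperture: f/8 → f/7.1 → f/6.3 → f/5.6 → f/5 → f/4.5 → f/4 → f/3.5 → f/3.2 → f/2.8 → f/2.5 → f/2.2 → f/2 → f/1.8 → f/1.6 → f/1.4 → f/1.2 → f/1.1 → f/1.0.

f/1.0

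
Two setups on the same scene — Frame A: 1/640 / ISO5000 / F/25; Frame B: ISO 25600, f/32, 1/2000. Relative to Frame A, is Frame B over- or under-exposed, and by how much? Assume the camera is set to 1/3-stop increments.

same exposure (0 stops)

Aperture: f/25 → f/29 → f/32 — 2/3 stop smaller aperture (darker).
Shutter speed: 1/640 → 1/800 → 1/1000 → 1/1250 → 1/1600 → 1/2000 — 1 2/3 stops shorter (darker).
ISO: 5000 → 6400 → 8000 → 10000 → 12800 → 16000 → 20000 → 25600 — 2 1/3 stops raised (brighter).
Net: −2/3 −1 2/3 +2 1/3 = 0 stops.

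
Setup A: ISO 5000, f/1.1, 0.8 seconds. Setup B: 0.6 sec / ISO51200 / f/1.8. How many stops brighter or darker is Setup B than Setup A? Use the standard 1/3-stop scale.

1 2/3 stops brighter

Aperture: f/1.1 → f/1.2 → f/1.4 → f/1.6 → f/1.8 — 1 1/3 stops stopped down (darker).
Shutter speed: 0.8 → 0.6 — 1/3 stop shorter (darker).
ISO: 5000 → 6400 → 8000 → 10000 → 12800 → 16000 → 20000 → 25600 → 32000 → 40000 → 51200 — 3 1/3 stops higher (brighter).
Net: −1 1/3 −1/3 +3 1/3 = +1 2/3 stops.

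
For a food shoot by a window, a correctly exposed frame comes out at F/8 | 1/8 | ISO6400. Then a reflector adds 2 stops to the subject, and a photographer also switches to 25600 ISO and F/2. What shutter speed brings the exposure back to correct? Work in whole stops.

1/2000s

Scene light: 2 stops brighter.
ISO: 6400 → 12800 → 25600 — 2 stops raised (brighter).
Aperture: f/8 → f/5.6 → f/4 → f/2.8 → f/2 — 4 stops opened up (brighter).
Net so far: 8 stops brighter. Shutter speed: 1/8 → 1/15 → 1/30 → 1/60 → 1/125 → 1/250 → 1/500 → 1/1000 → 1/2000.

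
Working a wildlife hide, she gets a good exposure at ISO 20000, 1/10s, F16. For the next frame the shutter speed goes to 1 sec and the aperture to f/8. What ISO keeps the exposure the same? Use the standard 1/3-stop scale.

Shutter speed: 1/10 → 1/8 → 1/6 → 1/5 → 1/4 → 0.3 → 0.4 → 0.5 → 0.6 → 0.8 → 1 — 3 1/3 stops slower (brighter).
Aperture: f/16 → f/14 → f/13 → f/11 → f/10 → f/9 → f/8 — 2 stops opened up (brighter).
Net change so far: 5 1/3 stops brighter. Offset with the ISO: 20000 → 16000 → 12800 → 10000 → 8000 → 6400 → 5000 → 4000 → 3200 → 2500 → 2000 → 1600 → 1250 → 1000 → 800 → 640 → 500.

ISO 500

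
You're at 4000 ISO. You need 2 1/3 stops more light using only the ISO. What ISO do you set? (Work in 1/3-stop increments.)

ISO: 4000 → 5000 → 6400 → 8000 → 10000 → 12800 → 16000 → 20000 — 2 1/3 stops higher (brighter).

ISO 20000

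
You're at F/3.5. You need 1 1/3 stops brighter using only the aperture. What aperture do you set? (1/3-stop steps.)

Aperture: f/3.5 → f/3.2 → f/2.8 → f/2.5 → f/2.2 — 1 1/3 stops larger aperture (brighter).

f/2.2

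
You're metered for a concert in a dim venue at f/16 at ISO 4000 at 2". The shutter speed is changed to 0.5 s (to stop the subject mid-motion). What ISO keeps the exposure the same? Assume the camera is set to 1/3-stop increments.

Shutter speed: 2 → 1.6 → 1.3 → 1 → 0.8 → 0.6 → 0.5 — 2 stops shorter (darker).
Need 2 stops brighter from the ISO: 4000 → 5000 → 6400 → 8000 → 10000 → 12800 → 16000.

ISO 16000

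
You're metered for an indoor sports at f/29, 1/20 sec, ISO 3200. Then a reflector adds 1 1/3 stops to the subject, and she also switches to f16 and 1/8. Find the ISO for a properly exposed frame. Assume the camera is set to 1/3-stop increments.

Scene light: 1 1/3 stops brighter.
Aperture: f/29 → f/25 → f/22 → f/20 → f/18 → f/16 — 1 2/3 stops larger aperture (brighter).
Shutter speed: 1/20 → 1/15 → 1/13 → 1/10 → 1/8 — 1 1/3 stops slower (brighter).
Net so far: 4 1/3 stops brighter. ISO: 3200 → 2500 → 2000 → 1600 → 1250 → 1000 → 800 → 640 → 500 → 400 → 320 → 250 → 200 → 160.

ISO 160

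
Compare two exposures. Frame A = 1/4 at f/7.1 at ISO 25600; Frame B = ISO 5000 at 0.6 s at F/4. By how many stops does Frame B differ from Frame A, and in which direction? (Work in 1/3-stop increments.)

Aperture: f/7.1 → f/6.3 → f/5.6 → f/5 → f/4.5 → f/4 — 1 2/3 stops larger aperture (brighter).
Shutter speed: 1/4 → 0.3 → 0.4 → 0.5 → 0.6 — 1 1/3 stops longer (brighter).
ISO: 25600 → 20000 → 16000 → 12800 → 10000 → 8000 → 6400 → 5000 — 2 1/3 stops dropped (darker).
Net: +1 2/3 +1 1/3 −2 1/3 = +2/3 stops.

2/3 stop brighter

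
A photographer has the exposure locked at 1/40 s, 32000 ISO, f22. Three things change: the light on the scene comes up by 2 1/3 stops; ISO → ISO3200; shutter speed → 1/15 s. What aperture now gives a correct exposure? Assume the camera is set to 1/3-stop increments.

Scene light: 2 1/3 stops brighter.
ISO: 32000 → 25600 → 20000 → 16000 → 12800 → 10000 → 8000 → 6400 → 5000 → 4000 → 3200 — 3 1/3 stops dropped (darker).
Shutter speed: 1/40 → 1/30 → 1/25 → 1/20 → 1/15 — 1 1/3 stops longer (brighter).
Net so far: 1/3 stop brighter. Aperture: f/22 → f/25.

f/25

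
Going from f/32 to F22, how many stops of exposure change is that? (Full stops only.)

f/32 → f/22 — count the steps: 1 stop.

1 stop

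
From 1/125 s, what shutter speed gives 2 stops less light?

Shutter speed: 1/125 → 1/250 → 1/500 — 2 stops shorter (darker).

1/500s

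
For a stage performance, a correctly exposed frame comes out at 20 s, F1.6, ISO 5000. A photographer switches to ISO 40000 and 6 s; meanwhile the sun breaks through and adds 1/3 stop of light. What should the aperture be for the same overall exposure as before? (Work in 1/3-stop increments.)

f/2.8

Scene light: 1/3 stop brighter.
ISO: 5000 → 6400 → 8000 → 10000 → 12800 → 16000 → 20000 → 25600 → 32000 → 40000 — 3 stops higher (brighter).
Shutter speed: 20 → 15 → 13 → 10 → 8 → 6 — 1 2/3 stops shorter (darker).
Net so far: 1 2/3 stops brighter. Aperture: f/1.6 → f/1.8 → f/2 → f/2.2 → f/2.5 → f/2.8.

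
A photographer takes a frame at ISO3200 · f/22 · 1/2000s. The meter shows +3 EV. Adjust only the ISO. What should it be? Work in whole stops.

Overexposed by 3 stops → need 3 stops darker.
ISO: 3200 → 1600 → 800 → 400.

ISO 400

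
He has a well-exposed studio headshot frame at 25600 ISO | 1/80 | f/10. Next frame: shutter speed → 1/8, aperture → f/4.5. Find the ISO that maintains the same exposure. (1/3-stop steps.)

Shutter speed: 1/80 → 1/60 → 1/50 → 1/40 → 1/30 → 1/25 → 1/20 → 1/15 → 1/13 → 1/10 → 1/8 — 3 1/3 stops longer (brighter).
Aperture: f/10 → f/9 → f/8 → f/7.1 → f/6.3 → f/5.6 → f/5 → f/4.5 — 2 1/3 stops larger aperture (brighter).
Net change so far: 5 2/3 stops brighter. Offset with the ISO: 25600 → 20000 → 16000 → 12800 → 10000 → 8000 → 6400 → 5000 → 4000 → 3200 → 2500 → 2000 → 1600 → 1250 → 1000 → 800 → 640 → 500.

ISO 500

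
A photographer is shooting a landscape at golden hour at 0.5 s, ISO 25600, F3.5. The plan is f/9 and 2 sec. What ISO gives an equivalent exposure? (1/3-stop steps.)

ISO 40000

Aperture: f/3.5 → f/4 → f/4.5 → f/5 → f/5.6 → f/6.3 → f/7.1 → f/8 → f/9 — 2 2/3 stops narrower (darker).
Shutter speed: 0.5 → 0.6 → 0.8 → 1 → 1.3 → 1.6 → 2 — 2 stops longer (brighter).
Net change so far: 2/3 stop darker. Offset with the ISO: 25600 → 32000 → 40000.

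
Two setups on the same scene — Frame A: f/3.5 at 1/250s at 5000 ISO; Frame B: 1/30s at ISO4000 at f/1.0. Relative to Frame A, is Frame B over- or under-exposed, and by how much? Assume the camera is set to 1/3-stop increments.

6 1/3 stops brighter

Aperture: f/3.5 → f/3.2 → f/2.8 → f/2.5 → f/2.2 → f/2 → f/1.8 → f/1.6 → f/1.4 → f/1.2 → f/1.1 → f/1.0 — 3 2/3 stops wider (brighter).
Shutter speed: 1/250 → 1/200 → 1/160 → 1/125 → 1/100 → 1/80 → 1/60 → 1/50 → 1/40 → 1/30 — 3 stops slower (brighter).
ISO: 5000 → 4000 — 1/3 stop dropped (darker).
Net: +3 2/3 +3 −1/3 = +6 1/3 stops.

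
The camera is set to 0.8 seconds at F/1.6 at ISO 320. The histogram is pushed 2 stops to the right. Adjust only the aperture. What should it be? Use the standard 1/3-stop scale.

Overexposed by 2 stops → need 2 stops darker.
Aperture: f/1.6 → f/1.8 → f/2 → f/2.2 → f/2.5 → f/2.8 → f/3.2.

f/3.2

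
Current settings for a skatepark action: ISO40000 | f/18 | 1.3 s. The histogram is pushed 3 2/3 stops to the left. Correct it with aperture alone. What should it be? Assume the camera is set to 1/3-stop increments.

f/5

Underexposed by 3 2/3 stops → need 3 2/3 stops brighter.
Aperture: f/18 → f/16 → f/14 → f/13 → f/11 → f/10 → f/9 → f/8 → f/7.1 → f/6.3 → f/5.6 → f/5.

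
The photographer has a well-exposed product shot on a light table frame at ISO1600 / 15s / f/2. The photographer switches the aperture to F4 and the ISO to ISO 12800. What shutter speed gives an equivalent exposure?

8 s

Aperture: f/2 → f/2.8 → f/4 — 2 stops stopped down (darker).
ISO: 1600 → 3200 → 6400 → 12800 — 3 stops higher (brighter).
Net change so far: 1 stop brighter. Offset with the shutter speed: 15 → 8.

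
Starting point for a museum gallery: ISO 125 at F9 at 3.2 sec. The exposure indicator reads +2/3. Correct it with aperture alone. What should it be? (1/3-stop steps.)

Overexposed by 2/3 stop → need 2/3 stop darker.
Aperture: f/9 → f/10 → f/11.

f/11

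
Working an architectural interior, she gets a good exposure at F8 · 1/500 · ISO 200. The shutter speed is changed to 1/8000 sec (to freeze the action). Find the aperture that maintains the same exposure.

Shutter speed: 1/500 → 1/1000 → 1/2000 → 1/4000 → 1/8000 — 4 stops faster (darker).
Need 4 stops brighter from the aperture: f/8 → f/5.6 → f/4 → f/2.8 → f/2.

f/2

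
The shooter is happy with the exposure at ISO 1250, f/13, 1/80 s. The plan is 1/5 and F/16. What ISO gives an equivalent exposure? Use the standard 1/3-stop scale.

Shutter speed: 1/80 → 1/60 → 1/50 → 1/40 → 1/30 → 1/25 → 1/20 → 1/15 → 1/13 → 1/10 → 1/8 → 1/6 → 1/5 — 4 stops slower (brighter).
Aperture: f/13 → f/14 → f/16 — 2/3 stop stopped down (darker).
Net change so far: 3 1/3 stops brighter. Offset with the ISO: 1250 → 1000 → 800 → 640 → 500 → 400 → 320 → 250 → 200 → 160 → 125.

ISO 125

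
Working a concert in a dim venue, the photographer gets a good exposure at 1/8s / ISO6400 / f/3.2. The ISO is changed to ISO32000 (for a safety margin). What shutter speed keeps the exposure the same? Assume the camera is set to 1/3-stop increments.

1/40s

ISO: 6400 → 8000 → 10000 → 12800 → 16000 → 20000 → 25600 → 32000 — 2 1/3 stops higher (brighter).
Need 2 1/3 stops darker from the shutter speed: 1/8 → 1/10 → 1/13 → 1/15 → 1/20 → 1/25 → 1/30 → 1/40.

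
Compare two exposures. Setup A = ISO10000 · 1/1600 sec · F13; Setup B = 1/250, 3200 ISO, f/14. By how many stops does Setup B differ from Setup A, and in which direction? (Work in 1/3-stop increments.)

2/3 stop brighter

Aperture: f/13 → f/14 — 1/3 stop stopped down (darker).
Shutter speed: 1/1600 → 1/1250 → 1/1000 → 1/800 → 1/640 → 1/500 → 1/400 → 1/320 → 1/250 — 2 2/3 stops longer (brighter).
ISO: 10000 → 8000 → 6400 → 5000 → 4000 → 3200 — 1 2/3 stops lower (darker).
Net: −1/3 +2 2/3 −1 2/3 = +2/3 stops.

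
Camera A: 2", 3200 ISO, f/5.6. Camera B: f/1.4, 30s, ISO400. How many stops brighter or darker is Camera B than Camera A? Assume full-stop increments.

Aperture: f/5.6 → f/4 → f/2.8 → f/2 → f/1.4 — 4 stops wider (brighter).
Shutter speed: 2 → 4 → 8 → 15 → 30 — 4 stops longer (brighter).
ISO: 3200 → 1600 → 800 → 400 — 3 stops lower (darker).
Net: +4 +4 −3 = +5 stops.

5 stops brighter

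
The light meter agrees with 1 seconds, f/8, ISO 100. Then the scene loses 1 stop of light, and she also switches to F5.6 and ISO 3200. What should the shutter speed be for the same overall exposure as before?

Scene light: 1 stop darker.
Aperture: f/8 → f/5.6 — 1 stop larger aperture (brighter).
ISO: 100 → 200 → 400 → 800 → 1600 → 3200 — 5 stops raised (brighter).
Net so far: 5 stops brighter. Shutter speed: 1 → 1/2 → 1/4 → 1/8 → 1/15 → 1/30.

1/30s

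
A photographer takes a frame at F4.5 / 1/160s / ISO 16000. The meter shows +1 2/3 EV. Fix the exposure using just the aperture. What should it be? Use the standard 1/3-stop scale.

Overexposed by 1 2/3 stops → need 1 2/3 stops darker.
Aperture: f/4.5 → f/5 → f/5.6 → f/6.3 → f/7.1 → f/8.

f/8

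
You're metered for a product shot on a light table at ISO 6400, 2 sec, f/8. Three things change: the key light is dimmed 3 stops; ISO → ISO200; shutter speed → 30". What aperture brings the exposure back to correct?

f/2

Scene light: 3 stops darker.
ISO: 6400 → 3200 → 1600 → 800 → 400 → 200 — 5 stops dropped (darker).
Shutter speed: 2 → 4 → 8 → 15 → 30 — 4 stops longer (brighter).
Net so far: 4 stops darker. Aperture: f/8 → f/5.6 → f/4 → f/2.8 → f/2.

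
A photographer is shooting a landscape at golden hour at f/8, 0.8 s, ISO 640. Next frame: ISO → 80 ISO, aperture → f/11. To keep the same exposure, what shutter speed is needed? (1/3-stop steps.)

ISO: 640 → 500 → 400 → 320 → 250 → 200 → 160 → 125 → 100 → 80 — 3 stops lower (darker).
Aperture: f/8 → f/9 → f/10 → f/11 — 1 stop stopped down (darker).
Net change so far: 4 stops darker. Offset with the shutter speed: 0.8 → 1 → 1.3 → 1.6 → 2 → 2.5 → 3.2 → 4 → 5 → 6 → 8 → 10 → 13.

13 s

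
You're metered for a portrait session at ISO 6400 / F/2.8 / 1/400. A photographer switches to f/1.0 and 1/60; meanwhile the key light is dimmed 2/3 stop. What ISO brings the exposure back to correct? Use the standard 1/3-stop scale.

ISO 200

Scene light: 2/3 stop darker.
Aperture: f/2.8 → f/2.5 → f/2.2 → f/2 → f/1.8 → f/1.6 → f/1.4 → f/1.2 → f/1.1 → f/1.0 — 3 stops larger aperture (brighter).
Shutter speed: 1/400 → 1/320 → 1/250 → 1/200 → 1/160 → 1/125 → 1/100 → 1/80 → 1/60 — 2 2/3 stops slower (brighter).
Net so far: 5 stops brighter. ISO: 6400 → 5000 → 4000 → 3200 → 2500 → 2000 → 1600 → 1250 → 1000 → 800 → 640 → 500 → 400 → 320 → 250 → 200.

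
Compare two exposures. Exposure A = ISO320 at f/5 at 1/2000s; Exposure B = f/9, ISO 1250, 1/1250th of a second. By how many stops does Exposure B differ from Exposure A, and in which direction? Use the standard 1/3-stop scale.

1 stop brighter

Aperture: f/5 → f/5.6 → f/6.3 → f/7.1 → f/8 → f/9 — 1 2/3 stops smaller aperture (darker).
Shutter speed: 1/2000 → 1/1600 → 1/1250 — 2/3 stop slower (brighter).
ISO: 320 → 400 → 500 → 640 → 800 → 1000 → 1250 — 2 stops higher (brighter).
Net: −1 2/3 +2/3 +2 = +1 stop.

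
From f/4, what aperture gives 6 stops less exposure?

Aperture: f/4 → f/5.6 → f/8 → f/11 → f/16 → f/22 → f/32 — 6 stops stopped down (darker).

f/32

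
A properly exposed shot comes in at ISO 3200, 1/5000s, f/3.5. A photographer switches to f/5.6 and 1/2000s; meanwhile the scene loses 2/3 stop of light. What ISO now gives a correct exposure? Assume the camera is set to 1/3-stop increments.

Scene light: 2/3 stop darker.
Aperture: f/3.5 → f/4 → f/4.5 → f/5 → f/5.6 — 1 1/3 stops narrower (darker).
Shutter speed: 1/5000 → 1/4000 → 1/3200 → 1/2500 → 1/2000 — 1 1/3 stops slower (brighter).
Net so far: 2/3 stop darker. ISO: 3200 → 4000 → 5000.

ISO 5000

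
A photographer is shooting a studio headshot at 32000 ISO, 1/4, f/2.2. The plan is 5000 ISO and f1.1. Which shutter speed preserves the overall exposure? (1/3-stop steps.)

0.4 s

ISO: 32000 → 25600 → 20000 → 16000 → 12800 → 10000 → 8000 → 6400 → 5000 — 2 2/3 stops dropped (darker).
Aperture: f/2.2 → f/2 → f/1.8 → f/1.6 → f/1.4 → f/1.2 → f/1.1 — 2 stops wider (brighter).
Net change so far: 2/3 stop darker. Offset with the shutter speed: 1/4 → 0.3 → 0.4.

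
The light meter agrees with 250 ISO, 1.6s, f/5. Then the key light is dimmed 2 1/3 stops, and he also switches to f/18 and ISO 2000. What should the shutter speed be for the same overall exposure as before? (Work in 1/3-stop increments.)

13 s

Scene light: 2 1/3 stops darker.
Aperture: f/5 → f/5.6 → f/6.3 → f/7.1 → f/8 → f/9 → f/10 → f/11 → f/13 → f/14 → f/16 → f/18 — 3 2/3 stops smaller aperture (darker).
ISO: 250 → 320 → 400 → 500 → 640 → 800 → 1000 → 1250 → 1600 → 2000 — 3 stops higher (brighter).
Net so far: 3 stops darker. Shutter speed: 1.6 → 2 → 2.5 → 3.2 → 4 → 5 → 6 → 8 → 10 → 13.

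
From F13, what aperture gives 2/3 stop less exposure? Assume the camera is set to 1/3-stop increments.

f/16

Aperture: f/13 → f/14 → f/16 — 2/3 stop stopped down (darker).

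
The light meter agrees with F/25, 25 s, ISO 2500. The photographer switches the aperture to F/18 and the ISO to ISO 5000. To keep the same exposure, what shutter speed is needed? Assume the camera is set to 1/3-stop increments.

Aperture: f/25 → f/22 → f/20 → f/18 — 1 stop larger aperture (brighter).
ISO: 2500 → 3200 → 4000 → 5000 — 1 stop higher (brighter).
Net change so far: 2 stops brighter. Offset with the shutter speed: 25 → 20 → 15 → 13 → 10 → 8 → 6.

6 s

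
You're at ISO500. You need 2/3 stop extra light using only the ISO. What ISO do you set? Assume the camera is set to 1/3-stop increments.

ISO 800

ISO: 500 → 640 → 800 — 2/3 stop raised (brighter).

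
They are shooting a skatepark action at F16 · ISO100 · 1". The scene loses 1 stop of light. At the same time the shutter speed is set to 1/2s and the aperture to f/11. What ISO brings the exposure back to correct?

Scene light: 1 stop darker.
Shutter speed: 1 → 1/2 — 1 stop faster (darker).
Aperture: f/16 → f/11 — 1 stop opened up (brighter).
Net so far: 1 stop darker. ISO: 100 → 200.

ISO 200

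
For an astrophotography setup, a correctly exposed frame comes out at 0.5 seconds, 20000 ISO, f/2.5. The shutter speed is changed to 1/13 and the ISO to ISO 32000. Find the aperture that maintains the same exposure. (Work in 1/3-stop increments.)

f/1.2

Shutter speed: 0.5 → 0.4 → 0.3 → 1/4 → 1/5 → 1/6 → 1/8 → 1/10 → 1/13 — 2 2/3 stops shorter (darker).
ISO: 20000 → 25600 → 32000 — 2/3 stop raised (brighter).
Net change so far: 2 stops darker. Offset with the aperture: f/2.5 → f/2.2 → f/2 → f/1.8 → f/1.6 → f/1.4 → f/1.2.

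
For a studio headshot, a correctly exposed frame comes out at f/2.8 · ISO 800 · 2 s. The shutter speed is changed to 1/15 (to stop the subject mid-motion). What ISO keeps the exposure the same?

Shutter speed: 2 → 1 → 1/2 → 1/4 → 1/8 → 1/15 — 5 stops shorter (darker).
Need 5 stops brighter from the ISO: 800 → 1600 → 3200 → 6400 → 12800 → 25600.

ISO 25600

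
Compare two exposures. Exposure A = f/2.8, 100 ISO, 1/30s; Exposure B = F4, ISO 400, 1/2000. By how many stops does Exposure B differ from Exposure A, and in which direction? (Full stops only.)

Aperture: f/2.8 → f/4 — 1 stop stopped down (darker).
Shutter speed: 1/30 → 1/60 → 1/125 → 1/250 → 1/500 → 1/1000 → 1/2000 — 6 stops faster (darker).
ISO: 100 → 200 → 400 — 2 stops higher (brighter).
Net: −1 −6 +2 = −5 stops.

5 stops darker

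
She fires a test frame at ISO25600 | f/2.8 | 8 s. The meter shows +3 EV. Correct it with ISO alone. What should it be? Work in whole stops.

ISO 3200

Overexposed by 3 stops → need 3 stops darker.
ISO: 25600 → 12800 → 6400 → 3200.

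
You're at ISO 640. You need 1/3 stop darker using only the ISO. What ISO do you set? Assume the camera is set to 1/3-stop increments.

ISO: 640 → 500 — 1/3 stop dropped (darker).

ISO 500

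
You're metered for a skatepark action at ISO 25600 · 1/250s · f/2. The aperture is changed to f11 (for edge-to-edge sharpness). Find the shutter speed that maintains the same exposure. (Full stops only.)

Aperture: f/2 → f/2.8 → f/4 → f/5.6 → f/8 → f/11 — 5 stops narrower (darker).
Need 5 stops brighter from the shutter speed: 1/250 → 1/125 → 1/60 → 1/30 → 1/15 → 1/8.

1/8s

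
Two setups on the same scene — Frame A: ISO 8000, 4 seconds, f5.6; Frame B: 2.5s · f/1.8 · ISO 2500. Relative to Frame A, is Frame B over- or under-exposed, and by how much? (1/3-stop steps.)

1 stop brighter

Aperture: f/5.6 → f/5 → f/4.5 → f/4 → f/3.5 → f/3.2 → f/2.8 → f/2.5 → f/2.2 → f/2 → f/1.8 — 3 1/3 stops opened up (brighter).
Shutter speed: 4 → 3.2 → 2.5 — 2/3 stop faster (darker).
ISO: 8000 → 6400 → 5000 → 4000 → 3200 → 2500 — 1 2/3 stops dropped (darker).
Net: +3 1/3 −2/3 −1 2/3 = +1 stop.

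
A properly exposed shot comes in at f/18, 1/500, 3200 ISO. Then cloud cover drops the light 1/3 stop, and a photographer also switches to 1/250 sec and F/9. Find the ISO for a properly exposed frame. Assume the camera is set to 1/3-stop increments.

ISO 500

Scene light: 1/3 stop darker.
Shutter speed: 1/500 → 1/400 → 1/320 → 1/250 — 1 stop slower (brighter).
Aperture: f/18 → f/16 → f/14 → f/13 → f/11 → f/10 → f/9 — 2 stops wider (brighter).
Net so far: 2 2/3 stops brighter. ISO: 3200 → 2500 → 2000 → 1600 → 1250 → 1000 → 800 → 640 → 500.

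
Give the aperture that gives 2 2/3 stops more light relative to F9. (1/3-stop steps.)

Aperture: f/9 → f/8 → f/7.1 → f/6.3 → f/5.6 → f/5 → f/4.5 → f/4 → f/3.5 — 2 2/3 stops larger aperture (brighter).

f/3.5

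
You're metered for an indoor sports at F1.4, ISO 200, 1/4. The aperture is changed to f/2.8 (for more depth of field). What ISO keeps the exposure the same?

ISO 800

Aperture: f/1.4 → f/2 → f/2.8 — 2 stops stopped down (darker).
Need 2 stops brighter from the ISO: 200 → 400 → 800.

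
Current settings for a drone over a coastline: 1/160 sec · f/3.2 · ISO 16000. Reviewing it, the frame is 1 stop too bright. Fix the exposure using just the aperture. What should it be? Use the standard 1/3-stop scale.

Overexposed by 1 stop → need 1 stop darker.
Aperture: f/3.2 → f/3.5 → f/4 → f/4.5.

f/4.5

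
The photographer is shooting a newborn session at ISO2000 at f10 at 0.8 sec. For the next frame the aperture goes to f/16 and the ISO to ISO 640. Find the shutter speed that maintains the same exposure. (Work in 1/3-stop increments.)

6 s

Aperture: f/10 → f/11 → f/13 → f/14 → f/16 — 1 1/3 stops stopped down (darker).
ISO: 2000 → 1600 → 1250 → 1000 → 800 → 640 — 1 2/3 stops dropped (darker).
Net change so far: 3 stops darker. Offset with the shutter speed: 0.8 → 1 → 1.3 → 1.6 → 2 → 2.5 → 3.2 → 4 → 5 → 6.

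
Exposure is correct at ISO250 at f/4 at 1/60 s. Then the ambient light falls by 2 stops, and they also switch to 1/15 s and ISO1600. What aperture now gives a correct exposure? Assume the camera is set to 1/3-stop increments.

f/10

Scene light: 2 stops darker.
Shutter speed: 1/60 → 1/50 → 1/40 → 1/30 → 1/25 → 1/20 → 1/15 — 2 stops longer (brighter).
ISO: 250 → 320 → 400 → 500 → 640 → 800 → 1000 → 1250 → 1600 — 2 2/3 stops raised (brighter).
Net so far: 2 2/3 stops brighter. Aperture: f/4 → f/4.5 → f/5 → f/5.6 → f/6.3 → f/7.1 → f/8 → f/9 → f/10.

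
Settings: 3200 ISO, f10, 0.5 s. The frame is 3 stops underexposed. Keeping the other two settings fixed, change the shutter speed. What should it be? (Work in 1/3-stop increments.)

4 s

Underexposed by 3 stops → need 3 stops brighter.
Shutter speed: 0.5 → 0.6 → 0.8 → 1 → 1.3 → 1.6 → 2 → 2.5 → 3.2 → 4.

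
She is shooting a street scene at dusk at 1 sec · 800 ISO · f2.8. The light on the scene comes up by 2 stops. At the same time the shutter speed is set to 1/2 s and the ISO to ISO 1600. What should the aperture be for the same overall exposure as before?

Scene light: 2 stops brighter.
Shutter speed: 1 → 1/2 — 1 stop faster (darker).
ISO: 800 → 1600 — 1 stop raised (brighter).
Net so far: 2 stops brighter. Aperture: f/2.8 → f/4 → f/5.6.

f/5.6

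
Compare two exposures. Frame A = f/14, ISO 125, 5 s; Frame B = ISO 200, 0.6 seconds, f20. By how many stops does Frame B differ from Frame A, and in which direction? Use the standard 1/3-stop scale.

3 1/3 stops darker

Aperture: f/14 → f/16 → f/18 → f/20 — 1 stop smaller aperture (darker).
Shutter speed: 5 → 4 → 3.2 → 2.5 → 2 → 1.6 → 1.3 → 1 → 0.8 → 0.6 — 3 stops faster (darker).
ISO: 125 → 160 → 200 — 2/3 stop higher (brighter).
Net: −1 −3 +2/3 = −3 1/3 stops.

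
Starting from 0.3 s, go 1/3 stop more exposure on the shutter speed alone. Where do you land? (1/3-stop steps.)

0.4 s

Shutter speed: 0.3 → 0.4 — 1/3 stop slower (brighter).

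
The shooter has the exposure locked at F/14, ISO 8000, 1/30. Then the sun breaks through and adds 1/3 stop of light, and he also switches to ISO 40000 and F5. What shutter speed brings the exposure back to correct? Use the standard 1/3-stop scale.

Scene light: 1/3 stop brighter.
ISO: 8000 → 10000 → 12800 → 16000 → 20000 → 25600 → 32000 → 40000 — 2 1/3 stops raised (brighter).
Aperture: f/14 → f/13 → f/11 → f/10 → f/9 → f/8 → f/7.1 → f/6.3 → f/5.6 → f/5 — 3 stops wider (brighter).
Net so far: 5 2/3 stops brighter. Shutter speed: 1/30 → 1/40 → 1/50 → 1/60 → 1/80 → 1/100 → 1/125 → 1/160 → 1/200 → 1/250 → 1/320 → 1/400 → 1/500 → 1/640 → 1/800 → 1/1000 → 1/1250 → 1/1600.

1/1600s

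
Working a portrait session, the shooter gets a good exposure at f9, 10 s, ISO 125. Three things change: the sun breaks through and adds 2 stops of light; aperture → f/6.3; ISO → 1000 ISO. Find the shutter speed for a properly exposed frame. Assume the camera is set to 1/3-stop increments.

1/6s

Scene light: 2 stops brighter.
Aperture: f/9 → f/8 → f/7.1 → f/6.3 — 1 stop opened up (brighter).
ISO: 125 → 160 → 200 → 250 → 320 → 400 → 500 → 640 → 800 → 1000 — 3 stops higher (brighter).
Net so far: 6 stops brighter. Shutter speed: 10 → 8 → 6 → 5 → 4 → 3.2 → 2.5 → 2 → 1.6 → 1.3 → 1 → 0.8 → 0.6 → 0.5 → 0.4 → 0.3 → 1/4 → 1/5 → 1/6.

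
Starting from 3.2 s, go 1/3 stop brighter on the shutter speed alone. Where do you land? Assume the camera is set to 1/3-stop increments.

Shutter speed: 3.2 → 4 — 1/3 stop slower (brighter).

4 s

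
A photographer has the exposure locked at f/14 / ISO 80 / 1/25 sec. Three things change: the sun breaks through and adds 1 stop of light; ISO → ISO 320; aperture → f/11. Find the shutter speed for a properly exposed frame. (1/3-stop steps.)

Scene light: 1 stop brighter.
ISO: 80 → 100 → 125 → 160 → 200 → 250 → 320 — 2 stops higher (brighter).
Aperture: f/14 → f/13 → f/11 — 2/3 stop wider (brighter).
Net so far: 3 2/3 stops brighter. Shutter speed: 1/25 → 1/30 → 1/40 → 1/50 → 1/60 → 1/80 → 1/100 → 1/125 → 1/160 → 1/200 → 1/250 → 1/320.

1/320s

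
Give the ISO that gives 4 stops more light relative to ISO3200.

ISO: 3200 → 6400 → 12800 → 25600 → 51200 — 4 stops higher (brighter).

ISO 51200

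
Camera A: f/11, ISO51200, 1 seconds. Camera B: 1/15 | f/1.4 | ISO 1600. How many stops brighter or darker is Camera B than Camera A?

3 stops darker

Aperture: f/11 → f/8 → f/5.6 → f/4 → f/2.8 → f/2 → f/1.4 — 6 stops larger aperture (brighter).
Shutter speed: 1 → 1/2 → 1/4 → 1/8 → 1/15 — 4 stops faster (darker).
ISO: 51200 → 25600 → 12800 → 6400 → 3200 → 1600 — 5 stops lower (darker).
Net: +6 −4 −5 = −3 stops.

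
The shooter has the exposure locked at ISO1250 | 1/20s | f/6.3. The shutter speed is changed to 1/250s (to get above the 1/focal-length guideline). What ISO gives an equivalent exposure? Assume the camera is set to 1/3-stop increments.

ISO 16000

Shutter speed: 1/20 → 1/25 → 1/30 → 1/40 → 1/50 → 1/60 → 1/80 → 1/100 → 1/125 → 1/160 → 1/200 → 1/250 — 3 2/3 stops faster (darker).
Need 3 2/3 stops brighter from the ISO: 1250 → 1600 → 2000 → 2500 → 3200 → 4000 → 5000 → 6400 → 8000 → 10000 → 12800 → 16000.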